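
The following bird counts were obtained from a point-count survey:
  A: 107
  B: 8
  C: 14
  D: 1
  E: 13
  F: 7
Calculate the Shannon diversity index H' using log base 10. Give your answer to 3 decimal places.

0.437

Total N = 107+8+14+1+13+7 = 150, so the proportions are 0.71333, 0.05333, 0.09333, 0.00667, 0.08667, 0.04667 (working shown to 5 dp, full precision carried).
Each pᵢ log₁₀ pᵢ term: 0.71333×(-0.14671)=-0.10465, 0.05333×(-1.27300)=-0.06789, 0.09333×(-1.02996)=-0.09613, 0.00667×(-2.17609)=-0.01451, 0.08667×(-1.06215)=-0.09205, 0.04667×(-1.33099)=-0.06211.
Sum = -0.43735, so H' = 0.437.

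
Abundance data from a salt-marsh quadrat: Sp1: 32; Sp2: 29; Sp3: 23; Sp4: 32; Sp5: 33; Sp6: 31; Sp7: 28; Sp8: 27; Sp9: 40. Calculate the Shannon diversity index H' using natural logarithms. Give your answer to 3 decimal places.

Total N = 32+29+23+32+33+31+28+27+40 = 275, so the proportions are 0.11636, 0.10545, 0.08364, 0.11636, 0.12, 0.11273, 0.10182, 0.09818, 0.14545 (working shown to 5 dp, full precision carried).
Each pᵢ ln pᵢ term: 0.11636×(-2.15104)=-0.25030, 0.10545×(-2.24948)=-0.23722, 0.08364×(-2.48128)=-0.20752, 0.11636×(-2.15104)=-0.25030, 0.12×(-2.12026)=-0.25443, 0.11273×(-2.18278)=-0.24606, 0.10182×(-2.28457)=-0.23261, 0.09818×(-2.32093)=-0.22787, 0.14545×(-1.92789)=-0.28042.
Sum = -2.18674, so H' = 2.187.

2.187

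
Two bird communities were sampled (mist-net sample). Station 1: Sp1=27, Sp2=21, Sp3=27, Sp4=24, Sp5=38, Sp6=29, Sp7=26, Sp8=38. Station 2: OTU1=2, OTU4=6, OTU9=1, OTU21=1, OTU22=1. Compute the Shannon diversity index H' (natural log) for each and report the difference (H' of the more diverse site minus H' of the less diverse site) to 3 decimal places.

Station 1: N=230, proportions 0.11739, 0.0913, 0.11739, 0.10435, 0.16522, 0.12609, 0.11304, 0.16522, giving H' = 2.05981 (working shown to 5 dp, full precision carried).
Station 2: N=11, proportions 0.18182, 0.54545, 0.09091, 0.09091, 0.09091, giving H' = 1.29455.
Difference = |2.05981 − 1.29455| = 0.76526, i.e. 0.765 to 3 decimal places.

0.765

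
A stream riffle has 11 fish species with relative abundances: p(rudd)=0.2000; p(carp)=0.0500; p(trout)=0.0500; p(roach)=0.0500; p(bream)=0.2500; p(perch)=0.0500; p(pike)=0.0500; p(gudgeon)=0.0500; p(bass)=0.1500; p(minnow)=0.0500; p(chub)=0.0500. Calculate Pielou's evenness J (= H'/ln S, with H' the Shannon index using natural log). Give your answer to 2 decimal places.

H' = −Σ pᵢ ln pᵢ = −((-0.3219) + (-0.1498) + (-0.1498) + (-0.1498) + (-0.3466) + (-0.1498) + (-0.1498) + (-0.1498) + (-0.2846) + (-0.1498) + (-0.1498)) = 2.1513 (working shown to 4 dp, full precision carried).
With S = 11 species, ln S = 2.3979, so J = 2.1513/2.3979 = 0.8972, i.e. 0.90 to 2 decimal places.

0.90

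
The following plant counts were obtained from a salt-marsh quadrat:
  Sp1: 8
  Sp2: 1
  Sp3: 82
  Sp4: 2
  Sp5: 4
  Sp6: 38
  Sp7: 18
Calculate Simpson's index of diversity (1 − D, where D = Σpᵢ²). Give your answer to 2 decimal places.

0.63

Total N = 8+1+82+2+4+38+18 = 153, so the proportions are 0.0523, 0.0065, 0.5359, 0.0131, 0.0261, 0.2484, 0.1176 (working shown to 4 dp, full precision carried).
D = 0.0523² + 0.0065² + 0.5359² + 0.0131² + 0.0261² + 0.2484² + 0.1176² = 0.0027 + 0.0000 + 0.2872 + 0.0002 + 0.0007 + 0.0617 + 0.0138 = 0.3664.
So 1 − D = 0.6336, i.e. 0.63 to 2 decimal places.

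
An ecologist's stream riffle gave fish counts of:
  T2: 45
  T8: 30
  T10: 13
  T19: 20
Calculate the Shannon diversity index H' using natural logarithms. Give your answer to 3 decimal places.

1.288

Total N = 45+30+13+20 = 108, so the proportions are 0.41667, 0.27778, 0.12037, 0.18519 (working shown to 5 dp, full precision carried).
Each pᵢ ln pᵢ term: 0.41667×(-0.87547)=-0.36478, 0.27778×(-1.28093)=-0.35581, 0.12037×(-2.11718)=-0.25485, 0.18519×(-1.68640)=-0.31230.
Sum = -1.28774, so H' = 1.288.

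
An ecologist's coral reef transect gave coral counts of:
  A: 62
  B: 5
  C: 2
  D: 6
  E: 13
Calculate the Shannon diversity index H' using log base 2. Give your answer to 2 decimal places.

1.39

Total N = 62+5+2+6+13 = 88, so the proportions are 0.7045, 0.0568, 0.0227, 0.0682, 0.1477 (working shown to 4 dp, full precision carried).
Each pᵢ log₂ pᵢ term: 0.7045×(-0.5052)=-0.3560, 0.0568×(-4.1375)=-0.2351, 0.0227×(-5.4594)=-0.1241, 0.0682×(-3.8745)=-0.2642, 0.1477×(-2.7590)=-0.4076.
Sum = -1.3869, so H' = 1.39.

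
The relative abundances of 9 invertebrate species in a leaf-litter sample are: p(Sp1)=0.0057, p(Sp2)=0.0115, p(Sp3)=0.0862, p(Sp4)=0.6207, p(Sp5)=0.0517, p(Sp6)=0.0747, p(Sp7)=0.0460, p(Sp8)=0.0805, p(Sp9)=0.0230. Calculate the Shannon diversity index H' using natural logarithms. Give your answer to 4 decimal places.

Each pᵢ ln pᵢ term (working shown to 6 dp, full precision carried): 0.0057×(-5.167289)=-0.029454, 0.0115×(-4.465408)=-0.051352, 0.0862×(-2.451085)=-0.211284, 0.6207×(-0.476907)=-0.296016, 0.0517×(-2.962297)=-0.153151, 0.0747×(-2.594275)=-0.193792, 0.046×(-3.079114)=-0.141639, 0.0805×(-2.519498)=-0.202820, 0.023×(-3.772261)=-0.086762.
Sum = -1.366270, so H' = 1.3663.

1.3663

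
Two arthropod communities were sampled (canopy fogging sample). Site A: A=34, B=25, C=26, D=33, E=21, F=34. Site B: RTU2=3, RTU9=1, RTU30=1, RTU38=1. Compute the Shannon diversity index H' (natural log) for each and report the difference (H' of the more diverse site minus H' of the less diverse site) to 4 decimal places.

Site A: N=173, proportions 0.196532, 0.144509, 0.150289, 0.190751, 0.121387, 0.196532, giving H' = 1.775866 (working shown to 6 dp, full precision carried).
Site B: N=6, proportions 0.5, 0.166667, 0.166667, 0.166667, giving H' = 1.242453.
Difference = |1.775866 − 1.242453| = 0.533413, i.e. 0.5334 to 4 decimal places.

0.5334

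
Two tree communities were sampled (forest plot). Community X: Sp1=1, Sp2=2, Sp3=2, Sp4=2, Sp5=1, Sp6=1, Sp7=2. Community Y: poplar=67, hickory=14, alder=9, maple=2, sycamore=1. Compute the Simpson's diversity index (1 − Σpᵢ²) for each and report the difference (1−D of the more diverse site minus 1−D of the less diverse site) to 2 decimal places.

Community X: N=11, proportions 0.0909, 0.1818, 0.1818, 0.1818, 0.0909, 0.0909, 0.1818, giving 1−D = 0.8430 (working shown to 4 dp, full precision carried).
Community Y: N=93, proportions 0.7204, 0.1505, 0.0968, 0.0215, 0.0108, giving 1−D = 0.4484.
Difference = |0.8430 − 0.4484| = 0.3946, i.e. 0.39 to 2 decimal places.

0.39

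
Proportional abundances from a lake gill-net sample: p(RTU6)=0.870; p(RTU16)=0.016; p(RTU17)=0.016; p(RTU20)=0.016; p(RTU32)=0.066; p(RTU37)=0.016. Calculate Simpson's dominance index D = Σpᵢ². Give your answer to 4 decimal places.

D = 0.87² + 0.016² + 0.016² + 0.016² + 0.066² + 0.016² = 0.756900 + 0.000256 + 0.000256 + 0.000256 + 0.004356 + 0.000256 = 0.762280 (working shown to 6 dp, full precision carried).
To 4 decimal places, D = 0.7623.

0.7623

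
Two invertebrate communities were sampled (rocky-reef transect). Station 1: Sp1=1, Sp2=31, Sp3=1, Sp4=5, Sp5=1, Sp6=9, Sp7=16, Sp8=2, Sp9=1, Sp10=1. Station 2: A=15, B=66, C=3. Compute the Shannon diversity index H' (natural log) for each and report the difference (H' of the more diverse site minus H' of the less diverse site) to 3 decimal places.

0.956

Station 1: N=68, proportions 0.01471, 0.45588, 0.01471, 0.07353, 0.01471, 0.13235, 0.23529, 0.02941, 0.01471, 0.01471, giving H' = 1.57210 (working shown to 5 dp, full precision carried).
Station 2: N=84, proportions 0.17857, 0.78571, 0.03571, giving H' = 0.61613.
Difference = |1.57210 − 0.61613| = 0.95597, i.e. 0.956 to 3 decimal places.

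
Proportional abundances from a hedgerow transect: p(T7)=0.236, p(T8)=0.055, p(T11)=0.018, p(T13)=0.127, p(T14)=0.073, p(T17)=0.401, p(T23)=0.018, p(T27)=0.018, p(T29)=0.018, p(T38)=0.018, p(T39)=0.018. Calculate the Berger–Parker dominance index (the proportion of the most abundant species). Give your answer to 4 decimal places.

0.4010

The largest proportion is 0.401, i.e. d = 0.4010 to 4 decimal places.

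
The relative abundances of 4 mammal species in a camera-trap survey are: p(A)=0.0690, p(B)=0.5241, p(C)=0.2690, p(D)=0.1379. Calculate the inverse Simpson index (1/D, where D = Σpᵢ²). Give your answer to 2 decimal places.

D = 0.069² + 0.5241² + 0.269² + 0.1379² = 0.00476 + 0.27468 + 0.07236 + 0.01902 = 0.37082 (working shown to 5 dp, full precision carried).
So 1/D = 2.6967, i.e. 2.70 to 2 decimal places.

2.70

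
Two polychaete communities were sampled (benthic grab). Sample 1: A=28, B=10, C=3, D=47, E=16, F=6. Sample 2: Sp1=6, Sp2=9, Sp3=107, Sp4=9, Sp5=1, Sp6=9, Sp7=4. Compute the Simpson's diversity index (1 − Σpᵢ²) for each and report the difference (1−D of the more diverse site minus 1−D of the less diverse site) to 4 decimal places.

Sample 1: N=110, proportions 0.254545, 0.090909, 0.027273, 0.427273, 0.145455, 0.054545, giving 1−D = 0.719504 (working shown to 6 dp, full precision carried).
Sample 2: N=145, proportions 0.041379, 0.062069, 0.737931, 0.062069, 0.006897, 0.062069, 0.027586, giving 1−D = 0.441379.
Difference = |0.719504 − 0.441379| = 0.278125, i.e. 0.2781 to 4 decimal places.

0.2781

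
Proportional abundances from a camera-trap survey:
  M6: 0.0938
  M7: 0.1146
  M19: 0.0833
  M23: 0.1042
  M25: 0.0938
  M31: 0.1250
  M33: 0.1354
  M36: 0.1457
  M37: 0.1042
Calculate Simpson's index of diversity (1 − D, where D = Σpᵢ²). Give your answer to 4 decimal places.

D = 0.0938² + 0.1146² + 0.0833² + 0.1042² + 0.0938² + 0.125² + 0.1354² + 0.1457² + 0.1042² = 0.008798 + 0.013133 + 0.006939 + 0.010858 + 0.008798 + 0.015625 + 0.018333 + 0.021228 + 0.010858 = 0.114571 (working shown to 6 dp, full precision carried).
So 1 − D = 0.885429, i.e. 0.8854 to 4 decimal places.

0.8854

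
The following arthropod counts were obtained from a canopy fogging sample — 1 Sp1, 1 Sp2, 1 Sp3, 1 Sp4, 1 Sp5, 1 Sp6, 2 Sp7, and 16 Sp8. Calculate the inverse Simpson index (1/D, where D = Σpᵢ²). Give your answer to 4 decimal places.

Total N = 1+1+1+1+1+1+2+16 = 24, so the proportions are 0.0416667, 0.0416667, 0.0416667, 0.0416667, 0.0416667, 0.0416667, 0.0833333, 0.6666667 (working shown to 7 dp, full precision carried).
D = 0.0416667² + 0.0416667² + 0.0416667² + 0.0416667² + 0.0416667² + 0.0416667² + 0.0833333² + 0.6666667² = 0.0017361 + 0.0017361 + 0.0017361 + 0.0017361 + 0.0017361 + 0.0017361 + 0.0069444 + 0.4444444 = 0.4618056.
So 1/D = 2.165414, i.e. 2.1654 to 4 decimal places.

2.1654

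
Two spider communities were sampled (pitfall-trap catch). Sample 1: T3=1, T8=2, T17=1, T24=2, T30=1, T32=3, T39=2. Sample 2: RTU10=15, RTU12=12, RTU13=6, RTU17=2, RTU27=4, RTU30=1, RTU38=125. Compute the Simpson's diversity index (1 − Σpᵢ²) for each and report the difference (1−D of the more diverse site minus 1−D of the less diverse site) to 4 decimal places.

0.4229

Sample 1: N=12, proportions 0.0833333, 0.1666667, 0.0833333, 0.1666667, 0.0833333, 0.25, 0.1666667, giving 1−D = 0.8333333 (working shown to 7 dp, full precision carried).
Sample 2: N=165, proportions 0.0909091, 0.0727273, 0.0363636, 0.0121212, 0.0242424, 0.0060606, 0.7575758, giving 1−D = 0.4104316.
Difference = |0.8333333 − 0.4104316| = 0.4229017, i.e. 0.4229 to 4 decimal places.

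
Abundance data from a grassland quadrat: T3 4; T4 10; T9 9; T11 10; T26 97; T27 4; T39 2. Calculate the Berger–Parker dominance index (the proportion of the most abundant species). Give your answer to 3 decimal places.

0.713

Total N = 4+10+9+10+97+4+2 = 136, so the proportions are 0.02941, 0.07353, 0.06618, 0.07353, 0.71324, 0.02941, 0.01471 (working shown to 5 dp, full precision carried).
The largest proportion is 0.71324, i.e. d = 0.713 to 3 decimal places.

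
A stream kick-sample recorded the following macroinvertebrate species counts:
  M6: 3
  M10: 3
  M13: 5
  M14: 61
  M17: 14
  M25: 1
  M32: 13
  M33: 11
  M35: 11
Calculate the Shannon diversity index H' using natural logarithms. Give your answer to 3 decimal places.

1.620

Total N = 3+3+5+61+14+1+13+11+11 = 122, so the proportions are 0.02459, 0.02459, 0.04098, 0.5, 0.11475, 0.0082, 0.10656, 0.09016, 0.09016 (working shown to 5 dp, full precision carried).
Each pᵢ ln pᵢ term: 0.02459×(-3.70541)=-0.09112, 0.02459×(-3.70541)=-0.09112, 0.04098×(-3.19458)=-0.13093, 0.5×(-0.69315)=-0.34657, 0.11475×(-2.16496)=-0.24844, 0.0082×(-4.80402)=-0.03938, 0.10656×(-2.23907)=-0.23859, 0.09016×(-2.40613)=-0.21695, 0.09016×(-2.40613)=-0.21695.
Sum = -1.62003, so H' = 1.620.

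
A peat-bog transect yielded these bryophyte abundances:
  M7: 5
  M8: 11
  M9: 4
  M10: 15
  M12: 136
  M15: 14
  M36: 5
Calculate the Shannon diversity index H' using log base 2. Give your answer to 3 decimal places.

Total N = 5+11+4+15+136+14+5 = 190, so the proportions are 0.02632, 0.05789, 0.02105, 0.07895, 0.71579, 0.07368, 0.02632 (working shown to 5 dp, full precision carried).
Each pᵢ log₂ pᵢ term: 0.02632×(-5.24793)=-0.13810, 0.05789×(-4.11042)=-0.23797, 0.02105×(-5.56986)=-0.11726, 0.07895×(-3.66297)=-0.28918, 0.71579×(-0.48239)=-0.34529, 0.07368×(-3.76250)=-0.27724, 0.02632×(-5.24793)=-0.13810.
Sum = -1.54315, so H' = 1.543.

1.543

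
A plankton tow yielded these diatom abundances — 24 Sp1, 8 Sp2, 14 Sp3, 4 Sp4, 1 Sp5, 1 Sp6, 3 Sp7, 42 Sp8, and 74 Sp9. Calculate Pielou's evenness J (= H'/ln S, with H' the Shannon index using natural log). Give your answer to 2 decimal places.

Total N = 24+8+14+4+1+1+3+42+74 = 171, so the proportions are 0.1404, 0.0468, 0.0819, 0.0234, 0.0058, 0.0058, 0.0175, 0.2456, 0.4327 (working shown to 4 dp, full precision carried).
H' = −Σ pᵢ ln pᵢ = −((-0.2756) + (-0.1433) + (-0.2049) + (-0.0878) + (-0.0301) + (-0.0301) + (-0.0709) + (-0.3448) + (-0.3625)) = 1.5500.
With S = 9 species, ln S = 2.1972, so J = 1.5500/2.1972 = 0.7054, i.e. 0.71 to 2 decimal places.

0.71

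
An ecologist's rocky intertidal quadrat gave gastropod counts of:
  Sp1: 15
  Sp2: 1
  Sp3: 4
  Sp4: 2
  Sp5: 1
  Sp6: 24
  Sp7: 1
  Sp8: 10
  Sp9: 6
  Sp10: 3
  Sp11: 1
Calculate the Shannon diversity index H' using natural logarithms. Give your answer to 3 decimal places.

1.853

Total N = 15+1+4+2+1+24+1+10+6+3+1 = 68, so the proportions are 0.22059, 0.01471, 0.05882, 0.02941, 0.01471, 0.35294, 0.01471, 0.14706, 0.08824, 0.04412, 0.01471 (working shown to 5 dp, full precision carried).
Each pᵢ ln pᵢ term: 0.22059×(-1.51146)=-0.33341, 0.01471×(-4.21951)=-0.06205, 0.05882×(-2.83321)=-0.16666, 0.02941×(-3.52636)=-0.10372, 0.01471×(-4.21951)=-0.06205, 0.35294×(-1.04145)=-0.36757, 0.01471×(-4.21951)=-0.06205, 0.14706×(-1.91692)=-0.28190, 0.08824×(-2.42775)=-0.21421, 0.04412×(-3.12090)=-0.13769, 0.01471×(-4.21951)=-0.06205.
Sum = -1.85336, so H' = 1.853.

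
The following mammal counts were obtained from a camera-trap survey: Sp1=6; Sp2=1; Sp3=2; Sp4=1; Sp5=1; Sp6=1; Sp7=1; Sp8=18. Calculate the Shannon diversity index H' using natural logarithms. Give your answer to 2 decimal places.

1.36

Total N = 6+1+2+1+1+1+1+18 = 31, so the proportions are 0.1935, 0.0323, 0.0645, 0.0323, 0.0323, 0.0323, 0.0323, 0.5806 (working shown to 4 dp, full precision carried).
Each pᵢ ln pᵢ term: 0.1935×(-1.6422)=-0.3179, 0.0323×(-3.4340)=-0.1108, 0.0645×(-2.7408)=-0.1768, 0.0323×(-3.4340)=-0.1108, 0.0323×(-3.4340)=-0.1108, 0.0323×(-3.4340)=-0.1108, 0.0323×(-3.4340)=-0.1108, 0.5806×(-0.5436)=-0.3156.
Sum = -1.3642, so H' = 1.36.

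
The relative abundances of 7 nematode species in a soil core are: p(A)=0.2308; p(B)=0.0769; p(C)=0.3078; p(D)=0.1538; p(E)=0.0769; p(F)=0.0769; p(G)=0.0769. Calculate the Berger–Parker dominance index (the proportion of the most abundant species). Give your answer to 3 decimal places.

0.308

The largest proportion is 0.3078, i.e. d = 0.308 to 3 decimal places.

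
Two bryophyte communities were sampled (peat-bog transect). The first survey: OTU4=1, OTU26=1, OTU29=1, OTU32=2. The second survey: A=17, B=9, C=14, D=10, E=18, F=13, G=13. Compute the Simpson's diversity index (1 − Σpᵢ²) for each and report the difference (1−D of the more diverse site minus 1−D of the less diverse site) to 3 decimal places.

The first survey: N=5, proportions 0.2, 0.2, 0.2, 0.4, giving 1−D = 0.72000 (working shown to 5 dp, full precision carried).
The second survey: N=94, proportions 0.18085, 0.09574, 0.14894, 0.10638, 0.19149, 0.1383, 0.1383, giving 1−D = 0.84971.
Difference = |0.72000 − 0.84971| = 0.12971, i.e. 0.130 to 3 decimal places.

0.130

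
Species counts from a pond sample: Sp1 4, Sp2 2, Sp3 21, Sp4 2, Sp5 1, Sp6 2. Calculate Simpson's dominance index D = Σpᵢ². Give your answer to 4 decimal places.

Total N = 4+2+21+2+1+2 = 32, so the proportions are 0.125, 0.0625, 0.65625, 0.0625, 0.03125, 0.0625 (working shown to 6 dp, full precision carried).
D = 0.125² + 0.0625² + 0.65625² + 0.0625² + 0.03125² + 0.0625² = 0.015625 + 0.003906 + 0.430664 + 0.003906 + 0.000977 + 0.003906 = 0.458984.
To 4 decimal places, D = 0.4590.

0.4590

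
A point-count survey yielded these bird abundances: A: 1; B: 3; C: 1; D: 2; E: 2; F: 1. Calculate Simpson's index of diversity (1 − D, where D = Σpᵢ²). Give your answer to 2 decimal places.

0.80

Total N = 1+3+1+2+2+1 = 10, so the proportions are 0.1, 0.3, 0.1, 0.2, 0.2, 0.1 (working shown to 4 dp, full precision carried).
D = 0.1² + 0.3² + 0.1² + 0.2² + 0.2² + 0.1² = 0.0100 + 0.0900 + 0.0100 + 0.0400 + 0.0400 + 0.0100 = 0.2000.
So 1 − D = 0.8000, i.e. 0.80 to 2 decimal places.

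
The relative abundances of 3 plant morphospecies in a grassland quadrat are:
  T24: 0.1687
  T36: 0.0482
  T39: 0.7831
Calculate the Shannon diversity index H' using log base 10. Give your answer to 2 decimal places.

0.28

Each pᵢ log₁₀ pᵢ term (working shown to 4 dp, full precision carried): 0.1687×(-0.7729)=-0.1304, 0.0482×(-1.3170)=-0.0635, 0.7831×(-0.1062)=-0.0832.
Sum = -0.2770, so H' = 0.28.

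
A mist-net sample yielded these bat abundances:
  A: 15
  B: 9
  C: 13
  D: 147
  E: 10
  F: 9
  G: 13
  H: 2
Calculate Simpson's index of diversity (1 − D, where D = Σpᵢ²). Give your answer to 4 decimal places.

Total N = 15+9+13+147+10+9+13+2 = 218, so the proportions are 0.068807, 0.041284, 0.059633, 0.674312, 0.045872, 0.041284, 0.059633, 0.009174 (working shown to 6 dp, full precision carried).
D = 0.068807² + 0.041284² + 0.059633² + 0.674312² + 0.045872² + 0.041284² + 0.059633² + 0.009174² = 0.004734 + 0.001704 + 0.003556 + 0.454697 + 0.002104 + 0.001704 + 0.003556 + 0.000084 = 0.472140.
So 1 − D = 0.527860, i.e. 0.5279 to 4 decimal places.

0.5279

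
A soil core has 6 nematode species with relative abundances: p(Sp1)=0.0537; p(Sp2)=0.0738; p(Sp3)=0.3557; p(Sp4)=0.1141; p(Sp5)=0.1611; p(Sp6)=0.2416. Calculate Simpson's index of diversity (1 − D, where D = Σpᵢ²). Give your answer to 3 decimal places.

0.768

D = 0.0537² + 0.0738² + 0.3557² + 0.1141² + 0.1611² + 0.2416² = 0.00288 + 0.00545 + 0.12652 + 0.01302 + 0.02595 + 0.05837 = 0.23220 (working shown to 5 dp, full precision carried).
So 1 − D = 0.76780, i.e. 0.768 to 3 decimal places.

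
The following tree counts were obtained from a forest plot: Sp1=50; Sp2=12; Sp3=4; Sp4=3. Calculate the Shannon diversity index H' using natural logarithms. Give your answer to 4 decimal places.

0.8390

Total N = 50+12+4+3 = 69, so the proportions are 0.724638, 0.173913, 0.057971, 0.043478 (working shown to 6 dp, full precision carried).
Each pᵢ ln pᵢ term: 0.724638×(-0.322083)=-0.233394, 0.173913×(-1.749200)=-0.304209, 0.057971×(-2.847812)=-0.165091, 0.043478×(-3.135494)=-0.136326.
Sum = -0.839019, so H' = 0.8390.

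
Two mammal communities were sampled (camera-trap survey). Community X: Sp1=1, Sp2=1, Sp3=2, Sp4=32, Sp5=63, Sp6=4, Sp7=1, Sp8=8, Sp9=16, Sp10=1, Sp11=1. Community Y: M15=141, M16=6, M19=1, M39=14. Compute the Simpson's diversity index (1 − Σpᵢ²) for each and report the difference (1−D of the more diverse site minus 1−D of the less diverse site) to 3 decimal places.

0.451

Community X: N=130, proportions 0.00769, 0.00769, 0.01538, 0.24615, 0.48462, 0.03077, 0.00769, 0.06154, 0.12308, 0.00769, 0.00769, giving 1−D = 0.68414 (working shown to 5 dp, full precision carried).
Community Y: N=162, proportions 0.87037, 0.03704, 0.00617, 0.08642, giving 1−D = 0.23358.
Difference = |0.68414 − 0.23358| = 0.45056, i.e. 0.451 to 3 decimal places.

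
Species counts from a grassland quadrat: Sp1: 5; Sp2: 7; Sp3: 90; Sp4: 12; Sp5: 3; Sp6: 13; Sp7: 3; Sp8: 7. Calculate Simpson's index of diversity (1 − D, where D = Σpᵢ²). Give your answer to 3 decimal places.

0.564

Total N = 5+7+90+12+3+13+3+7 = 140, so the proportions are 0.03571, 0.05, 0.64286, 0.08571, 0.02143, 0.09286, 0.02143, 0.05 (working shown to 5 dp, full precision carried).
D = 0.03571² + 0.05² + 0.64286² + 0.08571² + 0.02143² + 0.09286² + 0.02143² + 0.05² = 0.00128 + 0.00250 + 0.41327 + 0.00735 + 0.00046 + 0.00862 + 0.00046 + 0.00250 = 0.43643.
So 1 − D = 0.56357, i.e. 0.564 to 3 decimal places.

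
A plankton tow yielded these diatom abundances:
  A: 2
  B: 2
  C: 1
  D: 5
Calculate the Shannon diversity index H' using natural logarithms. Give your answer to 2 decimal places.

Total N = 2+2+1+5 = 10, so the proportions are 0.2, 0.2, 0.1, 0.5 (working shown to 4 dp, full precision carried).
Each pᵢ ln pᵢ term: 0.2×(-1.6094)=-0.3219, 0.2×(-1.6094)=-0.3219, 0.1×(-2.3026)=-0.2303, 0.5×(-0.6931)=-0.3466.
Sum = -1.2206, so H' = 1.22.

1.22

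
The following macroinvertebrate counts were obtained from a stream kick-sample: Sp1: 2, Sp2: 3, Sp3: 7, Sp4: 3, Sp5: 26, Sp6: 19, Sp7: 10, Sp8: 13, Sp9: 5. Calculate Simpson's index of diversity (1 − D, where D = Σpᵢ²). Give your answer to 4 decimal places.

0.8190

Total N = 2+3+7+3+26+19+10+13+5 = 88, so the proportions are 0.022727, 0.034091, 0.079545, 0.034091, 0.295455, 0.215909, 0.113636, 0.147727, 0.056818 (working shown to 6 dp, full precision carried).
D = 0.022727² + 0.034091² + 0.079545² + 0.034091² + 0.295455² + 0.215909² + 0.113636² + 0.147727² + 0.056818² = 0.000517 + 0.001162 + 0.006327 + 0.001162 + 0.087293 + 0.046617 + 0.012913 + 0.021823 + 0.003228 = 0.181043.
So 1 − D = 0.818957, i.e. 0.8190 to 4 decimal places.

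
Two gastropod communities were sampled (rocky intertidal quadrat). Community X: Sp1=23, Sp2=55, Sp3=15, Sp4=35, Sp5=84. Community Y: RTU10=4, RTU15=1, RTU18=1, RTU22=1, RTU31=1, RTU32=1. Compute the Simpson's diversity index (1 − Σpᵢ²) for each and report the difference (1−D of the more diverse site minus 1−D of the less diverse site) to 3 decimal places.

0.009

Community X: N=212, proportions 0.10849, 0.25943, 0.07075, 0.16509, 0.39623, giving 1−D = 0.73167 (working shown to 5 dp, full precision carried).
Community Y: N=9, proportions 0.44444, 0.11111, 0.11111, 0.11111, 0.11111, 0.11111, giving 1−D = 0.74074.
Difference = |0.73167 − 0.74074| = 0.00907, i.e. 0.009 to 3 decimal places.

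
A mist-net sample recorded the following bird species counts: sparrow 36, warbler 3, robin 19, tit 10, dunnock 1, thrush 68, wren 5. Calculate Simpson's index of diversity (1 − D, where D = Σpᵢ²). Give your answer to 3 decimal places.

Total N = 36+3+19+10+1+68+5 = 142, so the proportions are 0.25352, 0.02113, 0.1338, 0.07042, 0.00704, 0.47887, 0.03521 (working shown to 5 dp, full precision carried).
D = 0.25352² + 0.02113² + 0.1338² + 0.07042² + 0.00704² + 0.47887² + 0.03521² = 0.06427 + 0.00045 + 0.01790 + 0.00496 + 0.00005 + 0.22932 + 0.00124 = 0.31819.
So 1 − D = 0.68181, i.e. 0.682 to 3 decimal places.

0.682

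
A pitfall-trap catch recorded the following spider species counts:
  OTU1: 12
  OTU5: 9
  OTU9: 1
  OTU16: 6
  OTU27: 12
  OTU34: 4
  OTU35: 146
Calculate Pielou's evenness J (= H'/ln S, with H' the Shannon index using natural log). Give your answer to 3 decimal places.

0.470

Total N = 12+9+1+6+12+4+146 = 190, so the proportions are 0.06316, 0.04737, 0.00526, 0.03158, 0.06316, 0.02105, 0.76842 (working shown to 5 dp, full precision carried).
H' = −Σ pᵢ ln pᵢ = −((-0.17445) + (-0.14446) + (-0.02762) + (-0.10911) + (-0.17445) + (-0.08128) + (-0.20242)) = 0.91379.
With S = 7 species, ln S = 1.94591, so J = 0.91379/1.94591 = 0.46959, i.e. 0.470 to 3 decimal places.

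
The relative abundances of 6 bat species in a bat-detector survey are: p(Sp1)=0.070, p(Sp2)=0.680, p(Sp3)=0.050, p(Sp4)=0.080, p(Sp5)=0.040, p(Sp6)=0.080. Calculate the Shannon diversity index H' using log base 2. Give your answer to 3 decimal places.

Each pᵢ log₂ pᵢ term (working shown to 5 dp, full precision carried): 0.07×(-3.83650)=-0.26856, 0.68×(-0.55639)=-0.37835, 0.05×(-4.32193)=-0.21610, 0.08×(-3.64386)=-0.29151, 0.04×(-4.64386)=-0.18575, 0.08×(-3.64386)=-0.29151.
Sum = -1.63177, so H' = 1.632.

1.632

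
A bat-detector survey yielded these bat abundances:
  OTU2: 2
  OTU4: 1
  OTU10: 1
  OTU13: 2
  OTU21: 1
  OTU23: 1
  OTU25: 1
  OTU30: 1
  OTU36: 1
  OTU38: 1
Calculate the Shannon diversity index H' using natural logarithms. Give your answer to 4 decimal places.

2.2539

Total N = 2+1+1+2+1+1+1+1+1+1 = 12, so the proportions are 0.166667, 0.083333, 0.083333, 0.166667, 0.083333, 0.083333, 0.083333, 0.083333, 0.083333, 0.083333 (working shown to 6 dp, full precision carried).
Each pᵢ ln pᵢ term: 0.166667×(-1.791759)=-0.298627, 0.083333×(-2.484907)=-0.207076, 0.083333×(-2.484907)=-0.207076, 0.166667×(-1.791759)=-0.298627, 0.083333×(-2.484907)=-0.207076, 0.083333×(-2.484907)=-0.207076, 0.083333×(-2.484907)=-0.207076, 0.083333×(-2.484907)=-0.207076, 0.083333×(-2.484907)=-0.207076, 0.083333×(-2.484907)=-0.207076.
Sum = -2.253858, so H' = 2.2539.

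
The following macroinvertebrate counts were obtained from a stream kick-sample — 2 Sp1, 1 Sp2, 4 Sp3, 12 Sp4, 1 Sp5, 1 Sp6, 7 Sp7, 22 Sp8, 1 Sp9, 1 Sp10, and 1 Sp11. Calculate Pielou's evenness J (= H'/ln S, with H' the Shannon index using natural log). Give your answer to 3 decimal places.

0.724

Total N = 2+1+4+12+1+1+7+22+1+1+1 = 53, so the proportions are 0.03774, 0.01887, 0.07547, 0.22642, 0.01887, 0.01887, 0.13208, 0.41509, 0.01887, 0.01887, 0.01887 (working shown to 5 dp, full precision carried).
H' = −Σ pᵢ ln pᵢ = −((-0.12367) + (-0.07491) + (-0.19502) + (-0.33631) + (-0.07491) + (-0.07491) + (-0.26737) + (-0.36497) + (-0.07491) + (-0.07491) + (-0.07491)) = 1.73681.
With S = 11 species, ln S = 2.39790, so J = 1.73681/2.39790 = 0.72431, i.e. 0.724 to 3 decimal places.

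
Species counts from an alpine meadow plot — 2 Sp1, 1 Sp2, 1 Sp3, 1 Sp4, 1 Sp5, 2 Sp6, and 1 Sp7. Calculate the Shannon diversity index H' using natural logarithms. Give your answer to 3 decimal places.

1.889

Total N = 2+1+1+1+1+2+1 = 9, so the proportions are 0.22222, 0.11111, 0.11111, 0.11111, 0.11111, 0.22222, 0.11111 (working shown to 5 dp, full precision carried).
Each pᵢ ln pᵢ term: 0.22222×(-1.50408)=-0.33424, 0.11111×(-2.19722)=-0.24414, 0.11111×(-2.19722)=-0.24414, 0.11111×(-2.19722)=-0.24414, 0.11111×(-2.19722)=-0.24414, 0.22222×(-1.50408)=-0.33424, 0.11111×(-2.19722)=-0.24414.
Sum = -1.88916, so H' = 1.889.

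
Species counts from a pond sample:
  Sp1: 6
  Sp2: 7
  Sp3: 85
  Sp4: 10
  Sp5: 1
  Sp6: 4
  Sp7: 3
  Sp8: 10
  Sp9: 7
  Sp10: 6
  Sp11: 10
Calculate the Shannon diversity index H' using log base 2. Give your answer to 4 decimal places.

Total N = 6+7+85+10+1+4+3+10+7+6+10 = 149, so the proportions are 0.040268, 0.04698, 0.57047, 0.067114, 0.006711, 0.026846, 0.020134, 0.067114, 0.04698, 0.040268, 0.067114 (working shown to 6 dp, full precision carried).
Each pᵢ log₂ pᵢ term: 0.040268×(-4.634206)=-0.186612, 0.04698×(-4.411814)=-0.207266, 0.57047×(-0.809778)=-0.461954, 0.067114×(-3.897240)=-0.261560, 0.006711×(-7.219169)=-0.048451, 0.026846×(-5.219169)=-0.140112, 0.020134×(-5.634206)=-0.113440, 0.067114×(-3.897240)=-0.261560, 0.04698×(-4.411814)=-0.207266, 0.040268×(-4.634206)=-0.186612, 0.067114×(-3.897240)=-0.261560.
Sum = -2.336393, so H' = 2.3364.

2.3364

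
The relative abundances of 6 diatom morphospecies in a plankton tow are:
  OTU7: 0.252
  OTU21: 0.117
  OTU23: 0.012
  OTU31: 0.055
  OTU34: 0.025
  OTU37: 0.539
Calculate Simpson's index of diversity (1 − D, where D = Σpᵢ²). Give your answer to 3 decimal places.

0.628

D = 0.252² + 0.117² + 0.012² + 0.055² + 0.025² + 0.539² = 0.063504 + 0.013689 + 0.000144 + 0.003025 + 0.000625 + 0.290521 = 0.371508 (working shown to 6 dp, full precision carried).
So 1 − D = 0.628492, i.e. 0.628 to 3 decimal places.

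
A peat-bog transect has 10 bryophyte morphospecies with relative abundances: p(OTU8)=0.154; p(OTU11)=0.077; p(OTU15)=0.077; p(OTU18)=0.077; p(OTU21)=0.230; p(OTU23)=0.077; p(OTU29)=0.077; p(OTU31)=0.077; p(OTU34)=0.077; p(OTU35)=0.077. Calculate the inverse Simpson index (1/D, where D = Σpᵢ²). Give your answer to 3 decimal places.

D = 0.154² + 0.077² + 0.077² + 0.077² + 0.23² + 0.077² + 0.077² + 0.077² + 0.077² + 0.077² = 0.0237160 + 0.0059290 + 0.0059290 + 0.0059290 + 0.0529000 + 0.0059290 + 0.0059290 + 0.0059290 + 0.0059290 + 0.0059290 = 0.1240480 (working shown to 7 dp, full precision carried).
So 1/D = 8.06140, i.e. 8.061 to 3 decimal places.

8.061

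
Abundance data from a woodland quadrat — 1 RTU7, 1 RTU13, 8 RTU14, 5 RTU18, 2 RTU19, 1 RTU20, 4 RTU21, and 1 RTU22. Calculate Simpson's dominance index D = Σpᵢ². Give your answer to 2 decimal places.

Total N = 1+1+8+5+2+1+4+1 = 23, so the proportions are 0.0435, 0.0435, 0.3478, 0.2174, 0.087, 0.0435, 0.1739, 0.0435 (working shown to 4 dp, full precision carried).
D = 0.0435² + 0.0435² + 0.3478² + 0.2174² + 0.087² + 0.0435² + 0.1739² + 0.0435² = 0.0019 + 0.0019 + 0.1210 + 0.0473 + 0.0076 + 0.0019 + 0.0302 + 0.0019 = 0.2136.
To 2 decimal places, D = 0.21.

0.21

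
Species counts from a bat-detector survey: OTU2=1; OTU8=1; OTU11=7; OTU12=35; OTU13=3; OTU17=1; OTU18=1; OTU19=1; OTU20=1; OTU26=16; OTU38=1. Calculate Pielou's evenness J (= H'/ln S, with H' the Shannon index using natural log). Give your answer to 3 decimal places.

0.621

Total N = 1+1+7+35+3+1+1+1+1+16+1 = 68, so the proportions are 0.01471, 0.01471, 0.10294, 0.51471, 0.04412, 0.01471, 0.01471, 0.01471, 0.01471, 0.23529, 0.01471 (working shown to 5 dp, full precision carried).
H' = −Σ pᵢ ln pᵢ = −((-0.06205) + (-0.06205) + (-0.23405) + (-0.34185) + (-0.13769) + (-0.06205) + (-0.06205) + (-0.06205) + (-0.06205) + (-0.34045) + (-0.06205)) = 1.48839.
With S = 11 species, ln S = 2.39790, so J = 1.48839/2.39790 = 0.62071, i.e. 0.621 to 3 decimal places.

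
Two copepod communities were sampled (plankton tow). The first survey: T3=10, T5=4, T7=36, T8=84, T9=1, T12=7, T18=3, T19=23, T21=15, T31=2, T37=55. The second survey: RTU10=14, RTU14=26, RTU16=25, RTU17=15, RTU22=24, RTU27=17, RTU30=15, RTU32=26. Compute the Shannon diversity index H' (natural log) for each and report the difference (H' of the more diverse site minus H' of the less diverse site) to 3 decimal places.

The first survey: N=240, proportions 0.0416667, 0.0166667, 0.15, 0.35, 0.0041667, 0.0291667, 0.0125, 0.0958333, 0.0625, 0.0083333, 0.2291667, giving H' = 1.8089295 (working shown to 7 dp, full precision carried).
The second survey: N=162, proportions 0.0864198, 0.1604938, 0.154321, 0.0925926, 0.1481481, 0.1049383, 0.0925926, 0.1604938, giving H' = 2.0473547.
Difference = |1.8089295 − 2.0473547| = 0.2384252, i.e. 0.238 to 3 decimal places.

0.238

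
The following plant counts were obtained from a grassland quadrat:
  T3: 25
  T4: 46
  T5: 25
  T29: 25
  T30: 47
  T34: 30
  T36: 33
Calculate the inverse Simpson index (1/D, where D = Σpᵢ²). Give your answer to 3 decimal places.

6.516

Total N = 25+46+25+25+47+30+33 = 231, so the proportions are 0.1082251, 0.1991342, 0.1082251, 0.1082251, 0.2034632, 0.1298701, 0.1428571 (working shown to 7 dp, full precision carried).
D = 0.1082251² + 0.1991342² + 0.1082251² + 0.1082251² + 0.2034632² + 0.1298701² + 0.1428571² = 0.0117127 + 0.0396544 + 0.0117127 + 0.0117127 + 0.0413973 + 0.0168663 + 0.0204082 = 0.1534641.
So 1/D = 6.51618, i.e. 6.516 to 3 decimal places.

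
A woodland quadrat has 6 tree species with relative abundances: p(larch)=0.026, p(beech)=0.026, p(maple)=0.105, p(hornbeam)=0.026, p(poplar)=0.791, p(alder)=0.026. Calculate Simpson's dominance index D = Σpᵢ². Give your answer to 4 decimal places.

D = 0.026² + 0.026² + 0.105² + 0.026² + 0.791² + 0.026² = 0.000676 + 0.000676 + 0.011025 + 0.000676 + 0.625681 + 0.000676 = 0.639410 (working shown to 6 dp, full precision carried).
To 4 decimal places, D = 0.6394.

0.6394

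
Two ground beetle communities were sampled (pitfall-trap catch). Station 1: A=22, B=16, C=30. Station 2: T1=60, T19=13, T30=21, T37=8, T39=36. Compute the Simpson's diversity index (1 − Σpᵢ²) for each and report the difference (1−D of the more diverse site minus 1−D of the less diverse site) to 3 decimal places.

0.062

Station 1: N=68, proportions 0.32353, 0.23529, 0.44118, giving 1−D = 0.64533 (working shown to 5 dp, full precision carried).
Station 2: N=138, proportions 0.43478, 0.0942, 0.15217, 0.05797, 0.26087, giving 1−D = 0.70752.
Difference = |0.64533 − 0.70752| = 0.06219, i.e. 0.062 to 3 decimal places.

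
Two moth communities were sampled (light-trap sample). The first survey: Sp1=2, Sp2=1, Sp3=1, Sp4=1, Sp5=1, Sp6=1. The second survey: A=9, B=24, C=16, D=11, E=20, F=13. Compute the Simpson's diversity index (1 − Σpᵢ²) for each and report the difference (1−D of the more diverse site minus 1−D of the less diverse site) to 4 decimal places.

0.0017

The first survey: N=7, proportions 0.285714, 0.142857, 0.142857, 0.142857, 0.142857, 0.142857, giving 1−D = 0.816327 (working shown to 6 dp, full precision carried).
The second survey: N=93, proportions 0.096774, 0.258065, 0.172043, 0.11828, 0.215054, 0.139785, giving 1−D = 0.814661.
Difference = |0.816327 − 0.814661| = 0.001666, i.e. 0.0017 to 4 decimal places.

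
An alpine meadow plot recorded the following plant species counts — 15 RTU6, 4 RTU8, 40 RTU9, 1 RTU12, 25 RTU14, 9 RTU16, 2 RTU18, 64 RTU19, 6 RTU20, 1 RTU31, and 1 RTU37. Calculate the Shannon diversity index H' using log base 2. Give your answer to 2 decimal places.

2.48

Total N = 15+4+40+1+25+9+2+64+6+1+1 = 168, so the proportions are 0.0893, 0.0238, 0.2381, 0.006, 0.1488, 0.0536, 0.0119, 0.381, 0.0357, 0.006, 0.006 (working shown to 4 dp, full precision carried).
Each pᵢ log₂ pᵢ term: 0.0893×(-3.4854)=-0.3112, 0.0238×(-5.3923)=-0.1284, 0.2381×(-2.0704)=-0.4929, 0.006×(-7.3923)=-0.0440, 0.1488×(-2.7485)=-0.4090, 0.0536×(-4.2224)=-0.2262, 0.0119×(-6.3923)=-0.0761, 0.381×(-1.3923)=-0.5304, 0.0357×(-4.8074)=-0.1717, 0.006×(-7.3923)=-0.0440, 0.006×(-7.3923)=-0.0440.
Sum = -2.4779, so H' = 2.48.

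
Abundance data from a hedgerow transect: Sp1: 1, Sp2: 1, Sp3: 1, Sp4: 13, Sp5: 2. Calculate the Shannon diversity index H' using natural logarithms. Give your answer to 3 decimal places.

0.961

Total N = 1+1+1+13+2 = 18, so the proportions are 0.05556, 0.05556, 0.05556, 0.72222, 0.11111 (working shown to 5 dp, full precision carried).
Each pᵢ ln pᵢ term: 0.05556×(-2.89037)=-0.16058, 0.05556×(-2.89037)=-0.16058, 0.05556×(-2.89037)=-0.16058, 0.72222×(-0.32542)=-0.23503, 0.11111×(-2.19722)=-0.24414.
Sum = -0.96089, so H' = 0.961.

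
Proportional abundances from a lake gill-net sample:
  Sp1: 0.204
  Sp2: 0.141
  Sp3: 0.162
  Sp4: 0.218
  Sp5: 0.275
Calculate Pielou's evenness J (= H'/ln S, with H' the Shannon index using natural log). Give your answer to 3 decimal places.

H' = −Σ pᵢ ln pᵢ = −((-0.32429) + (-0.27622) + (-0.29487) + (-0.33207) + (-0.35502)) = 1.58246 (working shown to 5 dp, full precision carried).
With S = 5 species, ln S = 1.60944, so J = 1.58246/1.60944 = 0.98324, i.e. 0.983 to 3 decimal places.

0.983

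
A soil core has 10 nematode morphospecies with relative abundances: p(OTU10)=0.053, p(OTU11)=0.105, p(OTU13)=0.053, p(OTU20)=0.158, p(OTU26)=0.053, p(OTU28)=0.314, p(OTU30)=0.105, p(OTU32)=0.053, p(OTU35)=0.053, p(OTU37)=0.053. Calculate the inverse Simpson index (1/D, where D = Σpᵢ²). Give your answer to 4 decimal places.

D = 0.053² + 0.105² + 0.053² + 0.158² + 0.053² + 0.314² + 0.105² + 0.053² + 0.053² + 0.053² = 0.00280900 + 0.01102500 + 0.00280900 + 0.02496400 + 0.00280900 + 0.09859600 + 0.01102500 + 0.00280900 + 0.00280900 + 0.00280900 = 0.16246400 (working shown to 8 dp, full precision carried).
So 1/D = 6.155210, i.e. 6.1552 to 4 decimal places.

6.1552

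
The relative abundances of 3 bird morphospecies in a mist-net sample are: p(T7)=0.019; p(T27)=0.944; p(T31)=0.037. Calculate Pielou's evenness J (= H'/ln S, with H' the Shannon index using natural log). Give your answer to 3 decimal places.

H' = −Σ pᵢ ln pᵢ = −((-0.07530) + (-0.05440) + (-0.12198)) = 0.25169 (working shown to 5 dp, full precision carried).
With S = 3 species, ln S = 1.09861, so J = 0.25169/1.09861 = 0.22910, i.e. 0.229 to 3 decimal places.

0.229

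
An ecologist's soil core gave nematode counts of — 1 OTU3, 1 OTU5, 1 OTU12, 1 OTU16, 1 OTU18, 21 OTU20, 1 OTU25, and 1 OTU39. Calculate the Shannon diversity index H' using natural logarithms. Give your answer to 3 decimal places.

1.049

Total N = 1+1+1+1+1+21+1+1 = 28, so the proportions are 0.03571, 0.03571, 0.03571, 0.03571, 0.03571, 0.75, 0.03571, 0.03571 (working shown to 5 dp, full precision carried).
Each pᵢ ln pᵢ term: 0.03571×(-3.33220)=-0.11901, 0.03571×(-3.33220)=-0.11901, 0.03571×(-3.33220)=-0.11901, 0.03571×(-3.33220)=-0.11901, 0.03571×(-3.33220)=-0.11901, 0.75×(-0.28768)=-0.21576, 0.03571×(-3.33220)=-0.11901, 0.03571×(-3.33220)=-0.11901.
Sum = -1.04881, so H' = 1.049.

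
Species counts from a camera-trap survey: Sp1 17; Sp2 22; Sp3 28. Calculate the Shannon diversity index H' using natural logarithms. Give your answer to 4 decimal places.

1.0783

Total N = 17+22+28 = 67, so the proportions are 0.253731, 0.328358, 0.41791 (working shown to 6 dp, full precision carried).
Each pᵢ ln pᵢ term: 0.253731×(-1.371479)=-0.347987, 0.328358×(-1.113650)=-0.365676, 0.41791×(-0.872488)=-0.364622.
Sum = -1.078285, so H' = 1.0783.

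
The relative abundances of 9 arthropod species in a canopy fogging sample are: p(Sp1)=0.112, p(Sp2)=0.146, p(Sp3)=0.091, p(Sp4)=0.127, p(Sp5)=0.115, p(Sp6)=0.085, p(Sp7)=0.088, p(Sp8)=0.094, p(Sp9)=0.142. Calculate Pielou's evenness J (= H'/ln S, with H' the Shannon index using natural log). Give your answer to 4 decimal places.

H' = −Σ pᵢ ln pᵢ = −((-0.245197) + (-0.280926) + (-0.218118) + (-0.262073) + (-0.248725) + (-0.209534) + (-0.213877) + (-0.222259) + (-0.277174)) = 2.177882 (working shown to 6 dp, full precision carried).
With S = 9 species, ln S = 2.197225, so J = 2.177882/2.197225 = 0.991197, i.e. 0.9912 to 4 decimal places.

0.9912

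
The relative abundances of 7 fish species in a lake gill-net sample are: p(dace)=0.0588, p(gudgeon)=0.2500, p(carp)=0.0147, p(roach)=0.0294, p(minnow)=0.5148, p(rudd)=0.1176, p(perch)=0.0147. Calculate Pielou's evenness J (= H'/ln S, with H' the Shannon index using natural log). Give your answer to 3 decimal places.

0.686

H' = −Σ pᵢ ln pᵢ = −((-0.16662) + (-0.34657) + (-0.06203) + (-0.10369) + (-0.34182) + (-0.25172) + (-0.06203)) = 1.33448 (working shown to 5 dp, full precision carried).
With S = 7 species, ln S = 1.94591, so J = 1.33448/1.94591 = 0.68579, i.e. 0.686 to 3 decimal places.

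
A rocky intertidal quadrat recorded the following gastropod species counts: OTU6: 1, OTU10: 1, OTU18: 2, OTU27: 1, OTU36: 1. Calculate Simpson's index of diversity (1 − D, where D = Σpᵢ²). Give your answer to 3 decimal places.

0.778

Total N = 1+1+2+1+1 = 6, so the proportions are 0.16667, 0.16667, 0.33333, 0.16667, 0.16667 (working shown to 5 dp, full precision carried).
D = 0.16667² + 0.16667² + 0.33333² + 0.16667² + 0.16667² = 0.02778 + 0.02778 + 0.11111 + 0.02778 + 0.02778 = 0.22222.
So 1 − D = 0.77778, i.e. 0.778 to 3 decimal places.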